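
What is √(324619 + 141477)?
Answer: 4*√29131 ≈ 682.71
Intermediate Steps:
√(324619 + 141477) = √466096 = 4*√29131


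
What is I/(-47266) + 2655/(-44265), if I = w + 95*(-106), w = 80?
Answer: 10557204/69740983 ≈ 0.15138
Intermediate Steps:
I = -9990 (I = 80 + 95*(-106) = 80 - 10070 = -9990)
I/(-47266) + 2655/(-44265) = -9990/(-47266) + 2655/(-44265) = -9990*(-1/47266) + 2655*(-1/44265) = 4995/23633 - 177/2951 = 10557204/69740983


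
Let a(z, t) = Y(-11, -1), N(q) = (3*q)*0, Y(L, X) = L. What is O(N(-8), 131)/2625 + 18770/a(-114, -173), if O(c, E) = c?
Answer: -18770/11 ≈ -1706.4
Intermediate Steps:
N(q) = 0
a(z, t) = -11
O(N(-8), 131)/2625 + 18770/a(-114, -173) = 0/2625 + 18770/(-11) = 0*(1/2625) + 18770*(-1/11) = 0 - 18770/11 = -18770/11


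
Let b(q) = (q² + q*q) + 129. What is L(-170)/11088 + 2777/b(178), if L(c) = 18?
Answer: 253447/5587736 ≈ 0.045358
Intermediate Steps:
b(q) = 129 + 2*q² (b(q) = (q² + q²) + 129 = 2*q² + 129 = 129 + 2*q²)
L(-170)/11088 + 2777/b(178) = 18/11088 + 2777/(129 + 2*178²) = 18*(1/11088) + 2777/(129 + 2*31684) = 1/616 + 2777/(129 + 63368) = 1/616 + 2777/63497 = 253447/5587736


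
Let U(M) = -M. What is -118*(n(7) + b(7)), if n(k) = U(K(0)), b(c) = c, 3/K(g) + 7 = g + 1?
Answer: -885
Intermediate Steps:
K(g) = 3/(-6 + g) (K(g) = 3/(-7 + (g + 1)) = 3/(-7 + (1 + g)) = 3/(-6 + g))
n(k) = ½ (n(k) = -3/(-6 + 0) = -3/(-6) = -3*(-1)/6 = -1*(-½) = ½)
-118*(n(7) + b(7)) = -118*(½ + 7) = -118*15/2 = -885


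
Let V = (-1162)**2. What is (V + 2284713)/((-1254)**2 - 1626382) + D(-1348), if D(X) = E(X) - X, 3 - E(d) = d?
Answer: 141749377/53866 ≈ 2631.5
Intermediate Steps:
E(d) = 3 - d
V = 1350244
D(X) = 3 - 2*X (D(X) = (3 - X) - X = 3 - 2*X)
(V + 2284713)/((-1254)**2 - 1626382) + D(-1348) = (1350244 + 2284713)/((-1254)**2 - 1626382) + (3 - 2*(-1348)) = 3634957/(1572516 - 1626382) + (3 + 2696) = 3634957/(-53866) + 2699 = 3634957*(-1/53866) + 2699 = -3634957/53866 + 2699 = 141749377/53866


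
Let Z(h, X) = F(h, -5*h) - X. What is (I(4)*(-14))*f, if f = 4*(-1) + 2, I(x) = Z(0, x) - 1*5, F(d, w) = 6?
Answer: -84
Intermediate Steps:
Z(h, X) = 6 - X
I(x) = 1 - x (I(x) = (6 - x) - 1*5 = (6 - x) - 5 = 1 - x)
f = -2 (f = -4 + 2 = -2)
(I(4)*(-14))*f = ((1 - 1*4)*(-14))*(-2) = ((1 - 4)*(-14))*(-2) = -3*(-14)*(-2) = 42*(-2) = -84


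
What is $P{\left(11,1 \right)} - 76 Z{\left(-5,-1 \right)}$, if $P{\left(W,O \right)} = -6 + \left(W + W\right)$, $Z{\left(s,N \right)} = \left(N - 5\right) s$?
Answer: $-2264$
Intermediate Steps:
$Z{\left(s,N \right)} = s \left(-5 + N\right)$ ($Z{\left(s,N \right)} = \left(-5 + N\right) s = s \left(-5 + N\right)$)
$P{\left(W,O \right)} = -6 + 2 W$
$P{\left(11,1 \right)} - 76 Z{\left(-5,-1 \right)} = \left(-6 + 2 \cdot 11\right) - 76 \left(- 5 \left(-5 - 1\right)\right) = \left(-6 + 22\right) - 76 \left(\left(-5\right) \left(-6\right)\right) = 16 - 2280 = -2264$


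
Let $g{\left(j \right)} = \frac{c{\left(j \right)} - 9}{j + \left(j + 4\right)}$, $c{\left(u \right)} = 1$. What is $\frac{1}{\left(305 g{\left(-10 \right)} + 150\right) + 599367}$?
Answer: $\frac{2}{1199339} \approx 1.6676 \cdot 10^{-6}$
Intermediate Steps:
$g{\left(j \right)} = - \frac{8}{4 + 2 j}$ ($g{\left(j \right)} = \frac{1 - 9}{j + \left(j + 4\right)} = - \frac{8}{j + \left(4 + j\right)} = - \frac{8}{4 + 2 j}$)
$\frac{1}{\left(305 g{\left(-10 \right)} + 150\right) + 599367} = \frac{1}{\left(305 \left(- \frac{4}{2 - 10}\right) + 150\right) + 599367} = \frac{1}{\left(305 \left(- \frac{4}{-8}\right) + 150\right) + 599367} = \frac{1}{\left(305 \left(\left(-4\right) \left(- \frac{1}{8}\right)\right) + 150\right) + 599367} = \frac{1}{\left(305 \cdot \frac{1}{2} + 150\right) + 599367} = \frac{1}{\left(\frac{305}{2} + 150\right) + 599367} = \frac{1}{\frac{605}{2} + 599367} = \frac{1}{\frac{1199339}{2}} = \frac{2}{1199339}$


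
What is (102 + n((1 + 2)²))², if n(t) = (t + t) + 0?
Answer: 14400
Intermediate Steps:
n(t) = 2*t (n(t) = 2*t + 0 = 2*t)
(102 + n((1 + 2)²))² = (102 + 2*(1 + 2)²)² = (102 + 2*3²)² = (102 + 2*9)² = (102 + 18)² = 120² = 14400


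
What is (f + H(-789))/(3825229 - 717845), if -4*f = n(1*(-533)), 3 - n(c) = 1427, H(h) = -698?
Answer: -171/1553692 ≈ -0.00011006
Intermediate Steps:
n(c) = -1424 (n(c) = 3 - 1*1427 = 3 - 1427 = -1424)
f = 356 (f = -1/4*(-1424) = 356)
(f + H(-789))/(3825229 - 717845) = (356 - 698)/(3825229 - 717845) = -342/3107384 = -342*1/3107384 = -171/1553692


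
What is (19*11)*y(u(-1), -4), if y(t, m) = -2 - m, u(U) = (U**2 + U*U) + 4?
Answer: 418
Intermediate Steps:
u(U) = 4 + 2*U**2 (u(U) = (U**2 + U**2) + 4 = 2*U**2 + 4 = 4 + 2*U**2)
(19*11)*y(u(-1), -4) = (19*11)*(-2 - 1*(-4)) = 209*(-2 + 4) = 209*2 = 418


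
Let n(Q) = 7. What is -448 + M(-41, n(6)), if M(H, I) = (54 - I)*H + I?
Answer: -2368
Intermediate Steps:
M(H, I) = I + H*(54 - I) (M(H, I) = H*(54 - I) + I = I + H*(54 - I))
-448 + M(-41, n(6)) = -448 + (7 + 54*(-41) - 1*(-41)*7) = -448 + (7 - 2214 + 287) = -448 - 1920 = -2368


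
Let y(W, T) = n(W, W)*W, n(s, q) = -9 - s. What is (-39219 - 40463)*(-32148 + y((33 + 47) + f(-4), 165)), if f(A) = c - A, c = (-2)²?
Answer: 3241782488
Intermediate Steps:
c = 4
f(A) = 4 - A
y(W, T) = W*(-9 - W) (y(W, T) = (-9 - W)*W = W*(-9 - W))
(-39219 - 40463)*(-32148 + y((33 + 47) + f(-4), 165)) = (-39219 - 40463)*(-32148 - ((33 + 47) + (4 - 1*(-4)))*(9 + ((33 + 47) + (4 - 1*(-4))))) = -79682*(-32148 - (80 + (4 + 4))*(9 + (80 + (4 + 4)))) = -79682*(-32148 - (80 + 8)*(9 + (80 + 8))) = -79682*(-32148 - 1*88*(9 + 88)) = -79682*(-32148 - 1*88*97) = -79682*(-32148 - 8536) = -79682*(-40684) = 3241782488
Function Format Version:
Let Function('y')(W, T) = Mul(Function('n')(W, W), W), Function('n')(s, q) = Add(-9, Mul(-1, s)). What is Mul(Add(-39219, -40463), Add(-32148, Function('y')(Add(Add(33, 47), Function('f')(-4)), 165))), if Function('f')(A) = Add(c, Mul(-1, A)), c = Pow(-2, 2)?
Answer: 3241782488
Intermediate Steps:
c = 4
Function('f')(A) = Add(4, Mul(-1, A))
Function('y')(W, T) = Mul(W, Add(-9, Mul(-1, W))) (Function('y')(W, T) = Mul(Add(-9, Mul(-1, W)), W) = Mul(W, Add(-9, Mul(-1, W))))
Mul(Add(-39219, -40463), Add(-32148, Function('y')(Add(Add(33, 47), Function('f')(-4)), 165))) = Mul(Add(-39219, -40463), Add(-32148, Mul(-1, Add(Add(33, 47), Add(4, Mul(-1, -4))), Add(9, Add(Add(33, 47), Add(4, Mul(-1, -4))))))) = Mul(-79682, Add(-32148, Mul(-1, Add(80, Add(4, 4)), Add(9, Add(80, Add(4, 4)))))) = Mul(-79682, Add(-32148, Mul(-1, Add(80, 8), Add(9, Add(80, 8))))) = Mul(-79682, Add(-32148, Mul(-1, 88, Add(9, 88)))) = Mul(-79682, Add(-32148, Mul(-1, 88, 97))) = Mul(-79682, Add(-32148, -8536)) = Mul(-79682, -40684) = 3241782488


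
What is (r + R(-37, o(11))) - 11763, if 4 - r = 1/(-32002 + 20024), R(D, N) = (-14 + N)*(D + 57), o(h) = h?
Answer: -141567981/11978 ≈ -11819.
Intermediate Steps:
R(D, N) = (-14 + N)*(57 + D)
r = 47913/11978 (r = 4 - 1/(-32002 + 20024) = 4 - 1/(-11978) = 4 - 1*(-1/11978) = 4 + 1/11978 = 47913/11978 ≈ 4.0001)
(r + R(-37, o(11))) - 11763 = (47913/11978 + (-798 - 14*(-37) + 57*11 - 37*11)) - 11763 = (47913/11978 + (-798 + 518 + 627 - 407)) - 11763 = (47913/11978 - 60) - 11763 = -670767/11978 - 11763 = -141567981/11978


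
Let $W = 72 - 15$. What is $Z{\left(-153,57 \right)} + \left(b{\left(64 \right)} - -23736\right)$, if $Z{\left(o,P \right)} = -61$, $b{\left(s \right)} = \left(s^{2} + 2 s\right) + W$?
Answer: $27956$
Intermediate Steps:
$W = 57$ ($W = 72 - 15 = 57$)
$b{\left(s \right)} = 57 + s^{2} + 2 s$ ($b{\left(s \right)} = \left(s^{2} + 2 s\right) + 57 = 57 + s^{2} + 2 s$)
$Z{\left(-153,57 \right)} + \left(b{\left(64 \right)} - -23736\right) = -61 + \left(\left(57 + 64^{2} + 2 \cdot 64\right) - -23736\right) = -61 + \left(\left(57 + 4096 + 128\right) + 23736\right) = -61 + \left(4281 + 23736\right) = -61 + 28017 = 27956$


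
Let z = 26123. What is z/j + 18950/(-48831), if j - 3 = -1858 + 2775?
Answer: 1258178213/44924520 ≈ 28.007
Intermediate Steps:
j = 920 (j = 3 + (-1858 + 2775) = 3 + 917 = 920)
z/j + 18950/(-48831) = 26123/920 + 18950/(-48831) = 26123*(1/920) + 18950*(-1/48831) = 26123/920 - 18950/48831 = 1258178213/44924520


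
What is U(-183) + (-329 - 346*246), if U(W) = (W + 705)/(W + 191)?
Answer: -341519/4 ≈ -85380.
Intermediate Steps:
U(W) = (705 + W)/(191 + W)
U(-183) + (-329 - 346*246) = (705 - 183)/(191 - 183) + (-329 - 346*246) = 522/8 + (-329 - 85116) = (1/8)*522 - 85445 = 261/4 - 85445 = -341519/4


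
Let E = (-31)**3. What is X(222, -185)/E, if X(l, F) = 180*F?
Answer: 33300/29791 ≈ 1.1178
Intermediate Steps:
E = -29791
X(222, -185)/E = (180*(-185))/(-29791) = -33300*(-1/29791) = 33300/29791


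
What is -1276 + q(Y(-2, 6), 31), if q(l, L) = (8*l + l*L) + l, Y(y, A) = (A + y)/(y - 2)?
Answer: -1316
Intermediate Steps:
Y(y, A) = (A + y)/(-2 + y)
q(l, L) = 9*l + L*l (q(l, L) = (8*l + L*l) + l = 9*l + L*l)
-1276 + q(Y(-2, 6), 31) = -1276 + ((6 - 2)/(-2 - 2))*(9 + 31) = -1276 + (4/(-4))*40 = -1276 - ¼*4*40 = -1276 - 1*40 = -1276 - 40 = -1316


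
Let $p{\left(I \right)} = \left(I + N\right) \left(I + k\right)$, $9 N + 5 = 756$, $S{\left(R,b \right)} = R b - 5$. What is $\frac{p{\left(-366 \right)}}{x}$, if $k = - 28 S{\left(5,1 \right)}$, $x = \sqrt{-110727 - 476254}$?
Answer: $- \frac{310246 i \sqrt{586981}}{1760943} \approx - 134.98 i$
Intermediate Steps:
$x = i \sqrt{586981}$ ($x = \sqrt{-586981} = i \sqrt{586981} \approx 766.15 i$)
$S{\left(R,b \right)} = -5 + R b$
$N = \frac{751}{9}$ ($N = - \frac{5}{9} + \frac{1}{9} \cdot 756 = - \frac{5}{9} + 84 = \frac{751}{9} \approx 83.444$)
$k = 0$ ($k = - 28 \left(-5 + 5 \cdot 1\right) = - 28 \left(-5 + 5\right) = \left(-28\right) 0 = 0$)
$p{\left(I \right)} = I \left(\frac{751}{9} + I\right)$ ($p{\left(I \right)} = \left(I + \frac{751}{9}\right) \left(I + 0\right) = \left(\frac{751}{9} + I\right) I = I \left(\frac{751}{9} + I\right)$)
$\frac{p{\left(-366 \right)}}{x} = \frac{\frac{1}{9} \left(-366\right) \left(751 + 9 \left(-366\right)\right)}{i \sqrt{586981}} = \frac{1}{9} \left(-366\right) \left(751 - 3294\right) \left(- \frac{i \sqrt{586981}}{586981}\right) = \frac{1}{9} \left(-366\right) \left(-2543\right) \left(- \frac{i \sqrt{586981}}{586981}\right) = \frac{310246 \left(- \frac{i \sqrt{586981}}{586981}\right)}{3} = - \frac{310246 i \sqrt{586981}}{1760943}$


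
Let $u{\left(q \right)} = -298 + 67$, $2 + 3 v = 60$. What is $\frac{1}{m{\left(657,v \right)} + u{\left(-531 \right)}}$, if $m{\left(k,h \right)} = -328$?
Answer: $- \frac{1}{559} \approx -0.0017889$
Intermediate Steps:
$v = \frac{58}{3}$ ($v = - \frac{2}{3} + \frac{1}{3} \cdot 60 = - \frac{2}{3} + 20 = \frac{58}{3} \approx 19.333$)
$u{\left(q \right)} = -231$
$\frac{1}{m{\left(657,v \right)} + u{\left(-531 \right)}} = \frac{1}{-328 - 231} = \frac{1}{-559} = - \frac{1}{559}$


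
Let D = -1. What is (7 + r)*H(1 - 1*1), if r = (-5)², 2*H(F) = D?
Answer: -16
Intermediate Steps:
H(F) = -½ (H(F) = (½)*(-1) = -½)
r = 25
(7 + r)*H(1 - 1*1) = (7 + 25)*(-½) = 32*(-½) = -16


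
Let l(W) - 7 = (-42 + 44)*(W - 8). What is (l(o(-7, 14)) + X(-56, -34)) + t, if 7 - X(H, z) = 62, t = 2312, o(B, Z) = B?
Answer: 2234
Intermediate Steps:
l(W) = -9 + 2*W (l(W) = 7 + (-42 + 44)*(W - 8) = 7 + 2*(-8 + W) = 7 + (-16 + 2*W) = -9 + 2*W)
X(H, z) = -55 (X(H, z) = 7 - 1*62 = 7 - 62 = -55)
(l(o(-7, 14)) + X(-56, -34)) + t = ((-9 + 2*(-7)) - 55) + 2312 = ((-9 - 14) - 55) + 2312 = (-23 - 55) + 2312 = -78 + 2312 = 2234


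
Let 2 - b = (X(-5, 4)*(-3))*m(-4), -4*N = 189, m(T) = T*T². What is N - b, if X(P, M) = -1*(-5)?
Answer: 3643/4 ≈ 910.75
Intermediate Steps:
X(P, M) = 5
m(T) = T³
N = -189/4 (N = -¼*189 = -189/4 ≈ -47.250)
b = -958 (b = 2 - 5*(-3)*(-4)³ = 2 - (-15)*(-64) = 2 - 1*960 = 2 - 960 = -958)
N - b = -189/4 - 1*(-958) = -189/4 + 958 = 3643/4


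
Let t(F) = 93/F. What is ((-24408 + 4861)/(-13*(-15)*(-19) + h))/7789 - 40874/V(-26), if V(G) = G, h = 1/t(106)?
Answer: 54832313785310/34878884963 ≈ 1572.1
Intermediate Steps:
h = 106/93 (h = 1/(93/106) = 106/93 ≈ 1.1398)
((-24408 + 4861)/(-13*(-15)*(-19) + h))/7789 - 40874/V(-26) = ((-24408 + 4861)/(-13*(-15)*(-19) + 106/93))/7789 - 40874/(-26) = -19547/(195*(-19) + 106/93)*(1/7789) - 40874*(-1/26) = -19547/(-3705 + 106/93)*(1/7789) + 20437/13 = -19547/(-344459/93)*(1/7789) + 20437/13 = -19547*(-93/344459)*(1/7789) + 20437/13 = (1817871/344459)*(1/7789) + 20437/13 = 1817871/2682991151 + 20437/13 = 54832313785310/34878884963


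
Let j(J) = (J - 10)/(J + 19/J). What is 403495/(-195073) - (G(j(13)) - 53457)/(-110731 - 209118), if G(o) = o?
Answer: -26223264439961/11730053947676 ≈ -2.2356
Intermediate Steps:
j(J) = (-10 + J)/(J + 19/J)
403495/(-195073) - (G(j(13)) - 53457)/(-110731 - 209118) = 403495/(-195073) - (13*(-10 + 13)/(19 + 13²) - 53457)/(-110731 - 209118) = 403495*(-1/195073) - (13*3/(19 + 169) - 53457)/(-319849) = -403495/195073 - (13*3/188 - 53457)*(-1)/319849 = -403495/195073 - (13*(1/188)*3 - 53457)*(-1)/319849 = -403495/195073 - (39/188 - 53457)*(-1)/319849 = -403495/195073 - (-10049877)*(-1)/(188*319849) = -403495/195073 - 1*10049877/60131612 = -403495/195073 - 10049877/60131612 = -26223264439961/11730053947676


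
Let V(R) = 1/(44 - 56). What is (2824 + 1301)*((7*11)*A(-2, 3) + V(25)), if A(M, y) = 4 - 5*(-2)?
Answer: 17785625/4 ≈ 4.4464e+6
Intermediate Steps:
V(R) = -1/12 (V(R) = 1/(-12) = -1/12)
A(M, y) = 14 (A(M, y) = 4 + 10 = 14)
(2824 + 1301)*((7*11)*A(-2, 3) + V(25)) = (2824 + 1301)*((7*11)*14 - 1/12) = 4125*(77*14 - 1/12) = 4125*(1078 - 1/12) = 4125*(12935/12) = 17785625/4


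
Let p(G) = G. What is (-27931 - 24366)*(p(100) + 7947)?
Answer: -420833959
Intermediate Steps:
(-27931 - 24366)*(p(100) + 7947) = (-27931 - 24366)*(100 + 7947) = -52297*8047 = -420833959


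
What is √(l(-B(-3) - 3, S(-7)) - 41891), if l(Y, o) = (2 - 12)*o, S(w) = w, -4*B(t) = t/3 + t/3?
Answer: I*√41821 ≈ 204.5*I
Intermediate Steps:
B(t) = -t/6 (B(t) = -(t/3 + t/3)/4 = -t/6)
l(Y, o) = -10*o
√(l(-B(-3) - 3, S(-7)) - 41891) = √(-10*(-7) - 41891) = √(70 - 41891) = √(-41821) = I*√41821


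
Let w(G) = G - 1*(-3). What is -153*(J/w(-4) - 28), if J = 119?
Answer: 22491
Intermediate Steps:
w(G) = 3 + G (w(G) = G + 3 = 3 + G)
-153*(J/w(-4) - 28) = -153*(119/(3 - 4) - 28) = -153*(119/(-1) - 28) = -153*(119*(-1) - 28) = -153*(-119 - 28) = -153*(-147) = 22491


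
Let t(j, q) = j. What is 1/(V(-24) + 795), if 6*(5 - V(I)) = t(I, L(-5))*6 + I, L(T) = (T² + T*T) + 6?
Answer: 1/828 ≈ 0.0012077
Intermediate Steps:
L(T) = 6 + 2*T² (L(T) = (T² + T²) + 6 = 2*T² + 6 = 6 + 2*T²)
V(I) = 5 - 7*I/6 (V(I) = 5 - (I*6 + I)/6 = 5 - (6*I + I)/6 = 5 - 7*I/6)
1/(V(-24) + 795) = 1/((5 - 7/6*(-24)) + 795) = 1/((5 + 28) + 795) = 1/(33 + 795) = 1/828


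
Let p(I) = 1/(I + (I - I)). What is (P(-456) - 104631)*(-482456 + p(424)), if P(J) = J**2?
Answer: -21132209538615/424 ≈ -4.9840e+10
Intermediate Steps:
p(I) = 1/I (p(I) = 1/(I + 0) = 1/I)
(P(-456) - 104631)*(-482456 + p(424)) = ((-456)**2 - 104631)*(-482456 + 1/424) = (207936 - 104631)*(-482456 + 1/424) = 103305*(-204561343/424) = -21132209538615/424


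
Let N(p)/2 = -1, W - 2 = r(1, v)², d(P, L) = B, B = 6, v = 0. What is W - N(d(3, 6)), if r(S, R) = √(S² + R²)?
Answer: 5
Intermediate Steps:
r(S, R) = √(R² + S²)
d(P, L) = 6
W = 3 (W = 2 + (√(0² + 1²))² = 2 + (√(0 + 1))² = 2 + (√1)² = 2 + 1² = 2 + 1 = 3)
N(p) = -2 (N(p) = 2*(-1) = -2)
W - N(d(3, 6)) = 3 - 1*(-2) = 3 + 2 = 5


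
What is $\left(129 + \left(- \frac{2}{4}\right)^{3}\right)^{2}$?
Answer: $\frac{1062961}{64} \approx 16609.0$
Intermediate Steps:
$\left(129 + \left(- \frac{2}{4}\right)^{3}\right)^{2} = \left(129 + \left(\left(-2\right) \frac{1}{4}\right)^{3}\right)^{2} = \left(129 + \left(- \frac{1}{2}\right)^{3}\right)^{2} = \left(129 - \frac{1}{8}\right)^{2} = \left(\frac{1031}{8}\right)^{2} = \frac{1062961}{64}$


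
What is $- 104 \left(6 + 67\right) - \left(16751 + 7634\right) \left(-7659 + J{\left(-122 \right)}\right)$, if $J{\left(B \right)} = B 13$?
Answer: $225431733$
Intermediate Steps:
$J{\left(B \right)} = 13 B$
$- 104 \left(6 + 67\right) - \left(16751 + 7634\right) \left(-7659 + J{\left(-122 \right)}\right) = - 104 \left(6 + 67\right) - \left(16751 + 7634\right) \left(-7659 + 13 \left(-122\right)\right) = \left(-104\right) 73 - 24385 \left(-7659 - 1586\right) = -7592 - 24385 \left(-9245\right) = -7592 - -225439325 = -7592 + 225439325 = 225431733$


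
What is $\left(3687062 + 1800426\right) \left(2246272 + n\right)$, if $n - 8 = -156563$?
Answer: $11467296960896$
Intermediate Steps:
$n = -156555$ ($n = 8 - 156563 = -156555$)
$\left(3687062 + 1800426\right) \left(2246272 + n\right) = \left(3687062 + 1800426\right) \left(2246272 - 156555\right) = 5487488 \cdot 2089717 = 11467296960896$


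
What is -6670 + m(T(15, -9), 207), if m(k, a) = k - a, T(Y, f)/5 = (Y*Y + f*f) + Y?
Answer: -5272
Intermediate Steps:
T(Y, f) = 5*Y + 5*Y² + 5*f² (T(Y, f) = 5*((Y*Y + f*f) + Y) = 5*((Y² + f²) + Y) = 5*(Y + Y² + f²) = 5*Y + 5*Y² + 5*f²)
-6670 + m(T(15, -9), 207) = -6670 + ((5*15 + 5*15² + 5*(-9)²) - 1*207) = -6670 + ((75 + 5*225 + 5*81) - 207) = -6670 + ((75 + 1125 + 405) - 207) = -6670 + (1605 - 207) = -6670 + 1398 = -5272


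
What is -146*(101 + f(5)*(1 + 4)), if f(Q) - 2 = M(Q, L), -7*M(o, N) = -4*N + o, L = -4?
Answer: -14016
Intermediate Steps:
M(o, N) = -o/7 + 4*N/7 (M(o, N) = -(-4*N + o)/7 = -(o - 4*N)/7 = -o/7 + 4*N/7)
f(Q) = -2/7 - Q/7 (f(Q) = 2 + (-Q/7 + (4/7)*(-4)) = 2 + (-Q/7 - 16/7) = 2 + (-16/7 - Q/7) = -2/7 - Q/7)
-146*(101 + f(5)*(1 + 4)) = -146*(101 + (-2/7 - ⅐*5)*(1 + 4)) = -146*(101 + (-2/7 - 5/7)*5) = -146*(101 - 1*5) = -146*(101 - 5) = -146*96 = -14016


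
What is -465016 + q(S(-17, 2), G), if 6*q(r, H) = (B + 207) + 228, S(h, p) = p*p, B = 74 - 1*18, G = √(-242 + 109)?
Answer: -2789605/6 ≈ -4.6493e+5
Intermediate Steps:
G = I*√133 (G = √(-133) = I*√133 ≈ 11.533*I)
B = 56 (B = 74 - 18 = 56)
S(h, p) = p²
q(r, H) = 491/6 (q(r, H) = ((56 + 207) + 228)/6 = (263 + 228)/6 = (⅙)*491 = 491/6)
-465016 + q(S(-17, 2), G) = -465016 + 491/6 = -2789605/6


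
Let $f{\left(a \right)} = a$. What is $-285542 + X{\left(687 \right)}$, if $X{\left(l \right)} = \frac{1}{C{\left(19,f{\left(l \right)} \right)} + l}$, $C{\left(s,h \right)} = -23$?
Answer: $- \frac{189599887}{664} \approx -2.8554 \cdot 10^{5}$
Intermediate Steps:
$X{\left(l \right)} = \frac{1}{-23 + l}$
$-285542 + X{\left(687 \right)} = -285542 + \frac{1}{-23 + 687} = -285542 + \frac{1}{664} = - \frac{189599887}{664}$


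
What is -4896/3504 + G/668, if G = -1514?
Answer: -89329/24382 ≈ -3.6637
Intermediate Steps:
-4896/3504 + G/668 = -4896/3504 - 1514/668 = -4896*1/3504 - 1514*1/668 = -102/73 - 757/334 = -89329/24382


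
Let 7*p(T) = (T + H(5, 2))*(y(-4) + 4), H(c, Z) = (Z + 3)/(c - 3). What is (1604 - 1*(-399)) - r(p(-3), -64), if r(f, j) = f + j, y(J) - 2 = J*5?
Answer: 2066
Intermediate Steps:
H(c, Z) = (3 + Z)/(-3 + c)
y(J) = 2 + 5*J (y(J) = 2 + J*5 = 2 + 5*J)
p(T) = -5 - 2*T (p(T) = ((T + (3 + 2)/(-3 + 5))*((2 + 5*(-4)) + 4))/7 = ((T + 5/2)*((2 - 20) + 4))/7 = ((T + (½)*5)*(-18 + 4))/7 = ((T + 5/2)*(-14))/7 = ((5/2 + T)*(-14))/7 = (-35 - 14*T)/7 = -5 - 2*T)
(1604 - 1*(-399)) - r(p(-3), -64) = (1604 - 1*(-399)) - ((-5 - 2*(-3)) - 64) = (1604 + 399) - ((-5 + 6) - 64) = 2003 - (1 - 64) = 2003 - 1*(-63) = 2003 + 63 = 2066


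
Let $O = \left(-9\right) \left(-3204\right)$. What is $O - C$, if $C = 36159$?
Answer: $-7323$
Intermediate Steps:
$O = 28836$
$O - C = 28836 - 36159 = -7323$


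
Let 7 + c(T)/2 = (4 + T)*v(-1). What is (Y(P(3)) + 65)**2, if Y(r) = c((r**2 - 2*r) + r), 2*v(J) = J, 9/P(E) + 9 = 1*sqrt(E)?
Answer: 229777849/114244 - 909420*sqrt(3)/28561 ≈ 1956.1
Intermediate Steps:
P(E) = 9/(-9 + sqrt(E)) (P(E) = 9/(-9 + 1*sqrt(E)) = 9/(-9 + sqrt(E)))
v(J) = J/2
c(T) = -18 - T (c(T) = -14 + 2*((4 + T)*((1/2)*(-1))) = -14 + 2*((4 + T)*(-1/2)) = -14 + 2*(-2 - T/2) = -14 + (-4 - T) = -18 - T)
Y(r) = -18 + r - r**2 (Y(r) = -18 - ((r**2 - 2*r) + r) = -18 - (r**2 - r) = -18 + (r - r**2) = -18 + r - r**2)
(Y(P(3)) + 65)**2 = ((-18 + 9/(-9 + sqrt(3)) - (9/(-9 + sqrt(3)))**2) + 65)**2 = ((-18 + 9/(-9 + sqrt(3)) - 81/(-9 + sqrt(3))**2) + 65)**2 = ((-18 - 81/(-9 + sqrt(3))**2 + 9/(-9 + sqrt(3))) + 65)**2 = (47 - 81/(-9 + sqrt(3))**2 + 9/(-9 + sqrt(3)))**2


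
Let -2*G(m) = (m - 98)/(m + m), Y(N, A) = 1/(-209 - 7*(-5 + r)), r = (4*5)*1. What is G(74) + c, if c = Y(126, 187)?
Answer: 905/11618 ≈ 0.077896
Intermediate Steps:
r = 20 (r = 20*1 = 20)
Y(N, A) = -1/314 (Y(N, A) = 1/(-209 - 7*(-5 + 20)) = 1/(-209 - 7*15) = 1/(-209 - 105) = 1/(-314) = -1/314)
c = -1/314 ≈ -0.0031847
G(m) = -(-98 + m)/(4*m) (G(m) = -(m - 98)/(2*(m + m)) = -(-98 + m)/(2*(2*m)) = -(-98 + m)*1/(2*m)/2 = -(-98 + m)/(4*m))
G(74) + c = (¼)*(98 - 1*74)/74 - 1/314 = (¼)*(1/74)*(98 - 74) - 1/314 = (¼)*(1/74)*24 - 1/314 = 3/37 - 1/314 = 905/11618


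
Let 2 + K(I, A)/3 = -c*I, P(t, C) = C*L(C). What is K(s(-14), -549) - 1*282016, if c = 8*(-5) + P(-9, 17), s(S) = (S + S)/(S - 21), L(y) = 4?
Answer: -1410446/5 ≈ -2.8209e+5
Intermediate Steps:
s(S) = 2*S/(-21 + S) (s(S) = (2*S)/(-21 + S) = 2*S/(-21 + S))
P(t, C) = 4*C (P(t, C) = C*4 = 4*C)
c = 28 (c = 8*(-5) + 4*17 = -40 + 68 = 28)
K(I, A) = -6 - 84*I (K(I, A) = -6 + 3*(-28*I) = -6 - 84*I)
K(s(-14), -549) - 1*282016 = (-6 - 168*(-14)/(-21 - 14)) - 1*282016 = (-6 - 168*(-14)/(-35)) - 282016 = (-6 - 168*(-14)*(-1)/35) - 282016 = (-6 - 84*4/5) - 282016 = (-6 - 336/5) - 282016 = -366/5 - 282016 = -1410446/5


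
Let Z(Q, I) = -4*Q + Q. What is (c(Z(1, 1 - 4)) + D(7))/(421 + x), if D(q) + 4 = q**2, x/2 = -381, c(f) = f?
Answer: -42/341 ≈ -0.12317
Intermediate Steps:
Z(Q, I) = -3*Q
x = -762 (x = 2*(-381) = -762)
D(q) = -4 + q**2
(c(Z(1, 1 - 4)) + D(7))/(421 + x) = (-3*1 + (-4 + 7**2))/(421 - 762) = (-3 + (-4 + 49))/(-341) = (-3 + 45)*(-1/341) = 42*(-1/341) = -42/341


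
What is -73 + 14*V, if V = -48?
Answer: -745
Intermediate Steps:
-73 + 14*V = -73 + 14*(-48) = -73 - 672 = -745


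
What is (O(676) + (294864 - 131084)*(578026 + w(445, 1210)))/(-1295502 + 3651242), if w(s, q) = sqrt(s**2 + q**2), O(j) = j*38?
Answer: 23667280992/588935 + 40945*sqrt(66485)/117787 ≈ 40276.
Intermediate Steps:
O(j) = 38*j
w(s, q) = sqrt(q**2 + s**2)
(O(676) + (294864 - 131084)*(578026 + w(445, 1210)))/(-1295502 + 3651242) = (38*676 + (294864 - 131084)*(578026 + sqrt(1210**2 + 445**2)))/(-1295502 + 3651242) = (25688 + 163780*(578026 + sqrt(1464100 + 198025)))/2355740 = (25688 + 163780*(578026 + sqrt(1662125)))*(1/2355740) = (25688 + 163780*(578026 + 5*sqrt(66485)))*(1/2355740) = (25688 + (94669098280 + 818900*sqrt(66485)))*(1/2355740) = (94669123968 + 818900*sqrt(66485))*(1/2355740) = 23667280992/588935 + 40945*sqrt(66485)/117787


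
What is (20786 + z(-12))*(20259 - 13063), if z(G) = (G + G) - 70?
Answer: 148899632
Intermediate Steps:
z(G) = -70 + 2*G (z(G) = 2*G - 70 = -70 + 2*G)
(20786 + z(-12))*(20259 - 13063) = (20786 + (-70 + 2*(-12)))*(20259 - 13063) = (20786 + (-70 - 24))*7196 = (20786 - 94)*7196 = 20692*7196 = 148899632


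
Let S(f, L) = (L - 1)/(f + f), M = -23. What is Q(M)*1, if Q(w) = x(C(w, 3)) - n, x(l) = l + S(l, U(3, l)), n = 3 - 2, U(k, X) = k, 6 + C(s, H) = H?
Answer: -13/3 ≈ -4.3333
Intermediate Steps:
C(s, H) = -6 + H
S(f, L) = (-1 + L)/(2*f) (S(f, L) = (-1 + L)/((2*f)) = (-1 + L)*(1/(2*f)) = (-1 + L)/(2*f))
n = 1
x(l) = l + 1/l (x(l) = l + (-1 + 3)/(2*l) = l + (1/2)*2/l = l + 1/l)
Q(w) = -13/3 (Q(w) = ((-6 + 3) + 1/(-6 + 3)) - 1*1 = (-3 + 1/(-3)) - 1 = (-3 - 1/3) - 1 = -10/3 - 1 = -13/3)
Q(M)*1 = -13/3*1 = -13/3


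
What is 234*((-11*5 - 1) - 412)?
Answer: -109512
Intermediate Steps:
234*((-11*5 - 1) - 412) = 234*((-55 - 1) - 412) = 234*(-56 - 412) = 234*(-468) = -109512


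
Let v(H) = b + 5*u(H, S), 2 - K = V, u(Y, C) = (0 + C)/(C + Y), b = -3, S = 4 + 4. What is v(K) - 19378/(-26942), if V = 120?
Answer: -391848/148181 ≈ -2.6444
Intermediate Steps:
S = 8
u(Y, C) = C/(C + Y)
K = -118 (K = 2 - 1*120 = 2 - 120 = -118)
v(H) = -3 + 40/(8 + H) (v(H) = -3 + 5*(8/(8 + H)) = -3 + 40/(8 + H))
v(K) - 19378/(-26942) = (16 - 3*(-118))/(8 - 118) - 19378/(-26942) = (16 + 354)/(-110) - 19378*(-1/26942) = -1/110*370 + 9689/13471 = -37/11 + 9689/13471 = -391848/148181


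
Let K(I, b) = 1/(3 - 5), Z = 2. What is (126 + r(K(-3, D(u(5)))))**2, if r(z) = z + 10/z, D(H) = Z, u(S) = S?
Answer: 44521/4 ≈ 11130.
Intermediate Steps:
D(H) = 2
K(I, b) = -1/2 (K(I, b) = 1/(-2) = -1/2)
(126 + r(K(-3, D(u(5)))))**2 = (126 + (-1/2 + 10/(-1/2)))**2 = (126 + (-1/2 + 10*(-2)))**2 = (126 + (-1/2 - 20))**2 = (126 - 41/2)**2 = (211/2)**2 = 44521/4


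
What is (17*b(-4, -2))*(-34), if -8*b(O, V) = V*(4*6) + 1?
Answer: -13583/4 ≈ -3395.8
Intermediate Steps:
b(O, V) = -1/8 - 3*V (b(O, V) = -(V*(4*6) + 1)/8 = -(V*24 + 1)/8 = -(24*V + 1)/8 = -(1 + 24*V)/8 = -1/8 - 3*V)
(17*b(-4, -2))*(-34) = (17*(-1/8 - 3*(-2)))*(-34) = (17*(-1/8 + 6))*(-34) = (17*(47/8))*(-34) = (799/8)*(-34) = -13583/4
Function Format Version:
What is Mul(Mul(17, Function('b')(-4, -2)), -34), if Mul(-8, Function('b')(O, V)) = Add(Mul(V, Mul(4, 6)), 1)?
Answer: Rational(-13583, 4) ≈ -3395.8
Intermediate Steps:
Function('b')(O, V) = Add(Rational(-1, 8), Mul(-3, V)) (Function('b')(O, V) = Mul(Rational(-1, 8), Add(Mul(V, Mul(4, 6)), 1)) = Mul(Rational(-1, 8), Add(Mul(V, 24), 1)) = Mul(Rational(-1, 8), Add(Mul(24, V), 1)) = Mul(Rational(-1, 8), Add(1, Mul(24, V))) = Add(Rational(-1, 8), Mul(-3, V)))
Mul(Mul(17, Function('b')(-4, -2)), -34) = Mul(Mul(17, Add(Rational(-1, 8), Mul(-3, -2))), -34) = Mul(Mul(17, Add(Rational(-1, 8), 6)), -34) = Mul(Mul(17, Rational(47, 8)), -34) = Mul(Rational(799, 8), -34) = Rational(-13583, 4)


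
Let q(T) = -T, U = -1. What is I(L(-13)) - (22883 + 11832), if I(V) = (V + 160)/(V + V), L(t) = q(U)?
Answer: -69269/2 ≈ -34635.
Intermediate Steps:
L(t) = 1 (L(t) = -1*(-1) = 1)
I(V) = (160 + V)/(2*V) (I(V) = (160 + V)/((2*V)) = (160 + V)*(1/(2*V)) = (160 + V)/(2*V))
I(L(-13)) - (22883 + 11832) = (½)*(160 + 1)/1 - (22883 + 11832) = (½)*1*161 - 1*34715 = 161/2 - 34715 = -69269/2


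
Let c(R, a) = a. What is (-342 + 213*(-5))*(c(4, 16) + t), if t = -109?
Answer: 130851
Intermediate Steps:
(-342 + 213*(-5))*(c(4, 16) + t) = (-342 + 213*(-5))*(16 - 109) = (-342 - 1065)*(-93) = -1407*(-93) = 130851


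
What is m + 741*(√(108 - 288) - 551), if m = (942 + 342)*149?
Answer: -216975 + 4446*I*√5 ≈ -2.1698e+5 + 9941.6*I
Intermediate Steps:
m = 191316 (m = 1284*149 = 191316)
m + 741*(√(108 - 288) - 551) = 191316 + 741*(√(108 - 288) - 551) = 191316 + 741*(√(-180) - 551) = 191316 + 741*(6*I*√5 - 551) = 191316 + 741*(-551 + 6*I*√5) = 191316 + (-408291 + 4446*I*√5) = -216975 + 4446*I*√5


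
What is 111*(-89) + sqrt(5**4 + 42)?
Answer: -9879 + sqrt(667) ≈ -9853.2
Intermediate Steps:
111*(-89) + sqrt(5**4 + 42) = -9879 + sqrt(625 + 42) = -9879 + sqrt(667)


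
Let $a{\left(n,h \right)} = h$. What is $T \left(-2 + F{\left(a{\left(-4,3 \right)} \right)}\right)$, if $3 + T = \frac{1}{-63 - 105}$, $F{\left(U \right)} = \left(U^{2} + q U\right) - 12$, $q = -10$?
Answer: $\frac{2525}{24} \approx 105.21$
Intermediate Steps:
$F{\left(U \right)} = -12 + U^{2} - 10 U$ ($F{\left(U \right)} = \left(U^{2} - 10 U\right) - 12 = -12 + U^{2} - 10 U$)
$T = - \frac{505}{168}$ ($T = -3 + \frac{1}{-63 - 105} = -3 + \frac{1}{-168} = -3 - \frac{1}{168} = - \frac{505}{168} \approx -3.006$)
$T \left(-2 + F{\left(a{\left(-4,3 \right)} \right)}\right) = - \frac{505 \left(-2 - \left(42 - 9\right)\right)}{168} = - \frac{505 \left(-2 - 33\right)}{168} = \left(- \frac{505}{168}\right) \left(-35\right) = \frac{2525}{24}$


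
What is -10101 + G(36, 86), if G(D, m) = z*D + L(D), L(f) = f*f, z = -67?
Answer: -11217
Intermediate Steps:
L(f) = f²
G(D, m) = D² - 67*D (G(D, m) = -67*D + D² = D² - 67*D)
-10101 + G(36, 86) = -10101 + 36*(-67 + 36) = -10101 + 36*(-31) = -10101 - 1116 = -11217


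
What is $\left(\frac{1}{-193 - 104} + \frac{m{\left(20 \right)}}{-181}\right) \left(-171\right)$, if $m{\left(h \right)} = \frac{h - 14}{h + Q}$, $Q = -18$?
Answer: $\frac{20368}{5973} \approx 3.41$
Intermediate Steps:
$m{\left(h \right)} = \frac{-14 + h}{-18 + h}$ ($m{\left(h \right)} = \frac{h - 14}{h - 18} = \frac{-14 + h}{-18 + h}$)
$\left(\frac{1}{-193 - 104} + \frac{m{\left(20 \right)}}{-181}\right) \left(-171\right) = \left(\frac{1}{-193 - 104} + \frac{\frac{1}{-18 + 20} \left(-14 + 20\right)}{-181}\right) \left(-171\right) = \left(\frac{1}{-297} + \frac{1}{2} \cdot 6 \left(- \frac{1}{181}\right)\right) \left(-171\right) = \left(- \frac{1}{297} + \frac{1}{2} \cdot 6 \left(- \frac{1}{181}\right)\right) \left(-171\right) = \left(- \frac{1}{297} + 3 \left(- \frac{1}{181}\right)\right) \left(-171\right) = \left(- \frac{1}{297} - \frac{3}{181}\right) \left(-171\right) = \left(- \frac{1072}{53757}\right) \left(-171\right) = \frac{20368}{5973}$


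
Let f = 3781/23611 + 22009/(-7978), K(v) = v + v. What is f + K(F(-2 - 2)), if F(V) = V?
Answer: -1996438145/188368558 ≈ -10.599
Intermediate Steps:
K(v) = 2*v
f = -489489681/188368558 (f = 3781*(1/23611) + 22009*(-1/7978) = 3781/23611 - 22009/7978 = -489489681/188368558 ≈ -2.5986)
f + K(F(-2 - 2)) = -489489681/188368558 + 2*(-2 - 2) = -489489681/188368558 + 2*(-4) = -489489681/188368558 - 8 = -1996438145/188368558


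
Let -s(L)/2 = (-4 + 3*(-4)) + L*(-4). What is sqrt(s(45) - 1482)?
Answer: I*sqrt(1090) ≈ 33.015*I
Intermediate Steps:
s(L) = 32 + 8*L (s(L) = -2*((-4 + 3*(-4)) + L*(-4)) = -2*((-4 - 12) - 4*L) = -2*(-16 - 4*L) = 32 + 8*L)
sqrt(s(45) - 1482) = sqrt((32 + 8*45) - 1482) = sqrt((32 + 360) - 1482) = sqrt(392 - 1482) = sqrt(-1090) = I*sqrt(1090)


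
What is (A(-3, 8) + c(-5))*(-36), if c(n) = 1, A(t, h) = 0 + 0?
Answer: -36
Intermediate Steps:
A(t, h) = 0
(A(-3, 8) + c(-5))*(-36) = (0 + 1)*(-36) = 1*(-36) = -36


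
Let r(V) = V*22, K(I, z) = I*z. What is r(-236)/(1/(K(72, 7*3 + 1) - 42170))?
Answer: 210722512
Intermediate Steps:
r(V) = 22*V
r(-236)/(1/(K(72, 7*3 + 1) - 42170)) = (22*(-236))/(1/(72*(7*3 + 1) - 42170)) = -(-218946640 + 373824*(21 + 1)) = -5192/(1/(72*22 - 42170)) = -5192/(1/(1584 - 42170)) = -5192/(1/(-40586)) = -5192/(-1/40586) = -5192*(-40586) = 210722512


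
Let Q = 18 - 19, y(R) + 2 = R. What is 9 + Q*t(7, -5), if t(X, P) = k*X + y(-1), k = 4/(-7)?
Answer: 16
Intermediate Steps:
y(R) = -2 + R
k = -4/7 (k = 4*(-⅐) = -4/7 ≈ -0.57143)
Q = -1
t(X, P) = -3 - 4*X/7 (t(X, P) = -4*X/7 + (-2 - 1) = -4*X/7 - 3 = -3 - 4*X/7)
9 + Q*t(7, -5) = 9 - (-3 - 4/7*7) = 9 - (-3 - 4) = 9 - 1*(-7) = 9 + 7 = 16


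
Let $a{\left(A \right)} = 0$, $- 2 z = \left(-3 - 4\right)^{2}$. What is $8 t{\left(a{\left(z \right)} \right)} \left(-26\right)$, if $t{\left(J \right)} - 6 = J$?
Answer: $-1248$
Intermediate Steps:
$z = - \frac{49}{2}$ ($z = - \frac{\left(-3 - 4\right)^{2}}{2} = - \frac{\left(-7\right)^{2}}{2} = \left(- \frac{1}{2}\right) 49 = - \frac{49}{2} \approx -24.5$)
$t{\left(J \right)} = 6 + J$
$8 t{\left(a{\left(z \right)} \right)} \left(-26\right) = 8 \left(6 + 0\right) \left(-26\right) = 8 \cdot 6 \left(-26\right) = 48 \left(-26\right) = -1248$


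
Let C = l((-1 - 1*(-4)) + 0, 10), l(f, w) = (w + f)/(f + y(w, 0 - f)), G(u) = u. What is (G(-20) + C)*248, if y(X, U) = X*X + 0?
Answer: -507656/103 ≈ -4928.7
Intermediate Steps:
y(X, U) = X² (y(X, U) = X² + 0 = X²)
l(f, w) = (f + w)/(f + w²) (l(f, w) = (w + f)/(f + w²) = (f + w)/(f + w²))
C = 13/103 (C = (((-1 - 1*(-4)) + 0) + 10)/(((-1 - 1*(-4)) + 0) + 10²) = (((-1 + 4) + 0) + 10)/(((-1 + 4) + 0) + 100) = ((3 + 0) + 10)/((3 + 0) + 100) = (3 + 10)/(3 + 100) = 13/103 ≈ 0.12621)
(G(-20) + C)*248 = (-20 + 13/103)*248 = -2047/103*248 = -507656/103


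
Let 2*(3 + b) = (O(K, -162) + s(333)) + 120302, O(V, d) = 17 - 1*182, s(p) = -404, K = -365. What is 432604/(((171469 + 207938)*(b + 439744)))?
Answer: 865208/379109165505 ≈ 2.2822e-6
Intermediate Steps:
O(V, d) = -165 (O(V, d) = 17 - 182 = -165)
b = 119727/2 (b = -3 + ((-165 - 404) + 120302)/2 = -3 + (-569 + 120302)/2 = -3 + (½)*119733 = -3 + 119733/2 = 119727/2 ≈ 59864.)
432604/(((171469 + 207938)*(b + 439744))) = 432604/(((171469 + 207938)*(119727/2 + 439744))) = 432604/((379407*(999215/2))) = 432604/(379109165505/2) = 432604*(2/379109165505) = 865208/379109165505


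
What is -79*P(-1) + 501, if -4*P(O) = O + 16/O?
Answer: 661/4 ≈ 165.25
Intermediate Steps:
P(O) = -4/O - O/4 (P(O) = -(O + 16/O)/4 = -4/O - O/4)
-79*P(-1) + 501 = -79*(-4/(-1) - ¼*(-1)) + 501 = -79*(-4*(-1) + ¼) + 501 = -79*(4 + ¼) + 501 = -79*17/4 + 501 = -1343/4 + 501 = 661/4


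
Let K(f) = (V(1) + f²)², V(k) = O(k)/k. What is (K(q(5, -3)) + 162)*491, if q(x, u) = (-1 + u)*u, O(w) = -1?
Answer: 10120001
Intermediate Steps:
V(k) = -1/k
q(x, u) = u*(-1 + u)
K(f) = (-1 + f²)² (K(f) = (-1/1 + f²)² = (-1*1 + f²)² = (-1 + f²)²)
(K(q(5, -3)) + 162)*491 = ((-1 + (-3*(-1 - 3))²)² + 162)*491 = ((-1 + (-3*(-4))²)² + 162)*491 = ((-1 + 12²)² + 162)*491 = ((-1 + 144)² + 162)*491 = (143² + 162)*491 = (20449 + 162)*491 = 20611*491 = 10120001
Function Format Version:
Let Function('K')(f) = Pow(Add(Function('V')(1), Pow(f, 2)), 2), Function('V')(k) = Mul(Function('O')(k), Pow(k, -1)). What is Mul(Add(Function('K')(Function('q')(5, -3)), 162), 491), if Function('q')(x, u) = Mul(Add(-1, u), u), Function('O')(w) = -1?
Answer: 10120001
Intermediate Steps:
Function('V')(k) = Mul(-1, Pow(k, -1))
Function('q')(x, u) = Mul(u, Add(-1, u))
Function('K')(f) = Pow(Add(-1, Pow(f, 2)), 2) (Function('K')(f) = Pow(Add(Mul(-1, Pow(1, -1)), Pow(f, 2)), 2) = Pow(Add(Mul(-1, 1), Pow(f, 2)), 2) = Pow(Add(-1, Pow(f, 2)), 2))
Mul(Add(Function('K')(Function('q')(5, -3)), 162), 491) = Mul(Add(Pow(Add(-1, Pow(Mul(-3, Add(-1, -3)), 2)), 2), 162), 491) = Mul(Add(Pow(Add(-1, Pow(Mul(-3, -4), 2)), 2), 162), 491) = Mul(Add(Pow(Add(-1, Pow(12, 2)), 2), 162), 491) = Mul(Add(Pow(Add(-1, 144), 2), 162), 491) = Mul(Add(Pow(143, 2), 162), 491) = Mul(Add(20449, 162), 491) = Mul(20611, 491) = 10120001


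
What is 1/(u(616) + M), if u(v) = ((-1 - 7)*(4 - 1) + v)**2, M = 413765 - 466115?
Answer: 1/298114 ≈ 3.3544e-6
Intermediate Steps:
M = -52350
u(v) = (-24 + v)**2 (u(v) = (-8*3 + v)**2 = (-24 + v)**2)
1/(u(616) + M) = 1/((-24 + 616)**2 - 52350) = 1/(592**2 - 52350) = 1/(350464 - 52350) = 1/298114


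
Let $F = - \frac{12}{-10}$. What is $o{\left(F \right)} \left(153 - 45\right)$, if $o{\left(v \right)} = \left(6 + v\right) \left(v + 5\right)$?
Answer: $\frac{120528}{25} \approx 4821.1$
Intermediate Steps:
$F = \frac{6}{5}$ ($F = \left(-12\right) \left(- \frac{1}{10}\right) = \frac{6}{5} \approx 1.2$)
$o{\left(v \right)} = \left(5 + v\right) \left(6 + v\right)$ ($o{\left(v \right)} = \left(6 + v\right) \left(5 + v\right) = \left(5 + v\right) \left(6 + v\right)$)
$o{\left(F \right)} \left(153 - 45\right) = \left(30 + \left(\frac{6}{5}\right)^{2} + 11 \cdot \frac{6}{5}\right) \left(153 - 45\right) = \left(30 + \frac{36}{25} + \frac{66}{5}\right) 108 = \frac{1116}{25} \cdot 108 = \frac{120528}{25}$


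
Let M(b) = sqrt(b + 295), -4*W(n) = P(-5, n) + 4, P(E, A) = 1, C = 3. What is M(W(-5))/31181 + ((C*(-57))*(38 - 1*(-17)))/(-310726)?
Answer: 495/16354 + 5*sqrt(47)/62362 ≈ 0.030817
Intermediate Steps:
W(n) = -5/4 (W(n) = -(1 + 4)/4 = -1/4*5 = -5/4)
M(b) = sqrt(295 + b)
M(W(-5))/31181 + ((C*(-57))*(38 - 1*(-17)))/(-310726) = sqrt(295 - 5/4)/31181 + ((3*(-57))*(38 - 1*(-17)))/(-310726) = sqrt(1175/4)*(1/31181) - 171*(38 + 17)*(-1/310726) = (5*sqrt(47)/2)*(1/31181) - 171*55*(-1/310726) = 5*sqrt(47)/62362 - 9405*(-1/310726) = 5*sqrt(47)/62362 + 495/16354 = 495/16354 + 5*sqrt(47)/62362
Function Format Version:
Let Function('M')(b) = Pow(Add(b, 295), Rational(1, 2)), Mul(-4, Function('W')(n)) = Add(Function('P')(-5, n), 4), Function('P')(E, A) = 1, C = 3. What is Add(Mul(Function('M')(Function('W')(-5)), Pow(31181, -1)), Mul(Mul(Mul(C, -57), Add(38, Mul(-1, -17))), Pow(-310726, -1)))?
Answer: Add(Rational(495, 16354), Mul(Rational(5, 62362), Pow(47, Rational(1, 2)))) ≈ 0.030817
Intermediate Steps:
Function('W')(n) = Rational(-5, 4) (Function('W')(n) = Mul(Rational(-1, 4), Add(1, 4)) = Mul(Rational(-1, 4), 5) = Rational(-5, 4))
Function('M')(b) = Pow(Add(295, b), Rational(1, 2))
Add(Mul(Function('M')(Function('W')(-5)), Pow(31181, -1)), Mul(Mul(Mul(C, -57), Add(38, Mul(-1, -17))), Pow(-310726, -1))) = Add(Mul(Pow(Add(295, Rational(-5, 4)), Rational(1, 2)), Pow(31181, -1)), Mul(Mul(Mul(3, -57), Add(38, Mul(-1, -17))), Pow(-310726, -1))) = Add(Mul(Pow(Rational(1175, 4), Rational(1, 2)), Rational(1, 31181)), Mul(Mul(-171, Add(38, 17)), Rational(-1, 310726))) = Add(Mul(Mul(Rational(5, 2), Pow(47, Rational(1, 2))), Rational(1, 31181)), Mul(Mul(-171, 55), Rational(-1, 310726))) = Add(Mul(Rational(5, 62362), Pow(47, Rational(1, 2))), Mul(-9405, Rational(-1, 310726))) = Add(Mul(Rational(5, 62362), Pow(47, Rational(1, 2))), Rational(495, 16354)) = Add(Rational(495, 16354), Mul(Rational(5, 62362), Pow(47, Rational(1, 2))))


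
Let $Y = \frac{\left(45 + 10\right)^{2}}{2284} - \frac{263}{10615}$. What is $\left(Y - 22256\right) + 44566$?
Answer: $\frac{540929874283}{24244660} \approx 22311.0$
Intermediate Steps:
$Y = \frac{31509683}{24244660}$ ($Y = 55^{2} \cdot \frac{1}{2284} - \frac{263}{10615} = 3025 \cdot \frac{1}{2284} - \frac{263}{10615} = \frac{3025}{2284} - \frac{263}{10615} = \frac{31509683}{24244660} \approx 1.2997$)
$\left(Y - 22256\right) + 44566 = \left(\frac{31509683}{24244660} - 22256\right) + 44566 = - \frac{539557643277}{24244660} + 44566 = \frac{540929874283}{24244660}$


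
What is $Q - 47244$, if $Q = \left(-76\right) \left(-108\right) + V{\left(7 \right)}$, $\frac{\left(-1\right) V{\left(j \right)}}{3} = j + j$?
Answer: $-39078$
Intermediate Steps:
$V{\left(j \right)} = - 6 j$ ($V{\left(j \right)} = - 3 \left(j + j\right) = - 3 \cdot 2 j = - 6 j$)
$Q = 8166$ ($Q = \left(-76\right) \left(-108\right) - 42 = 8208 - 42 = 8166$)
$Q - 47244 = 8166 - 47244 = -39078$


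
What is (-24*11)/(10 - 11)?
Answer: 264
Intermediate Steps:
(-24*11)/(10 - 11) = -264/(-1) = -264*(-1) = 264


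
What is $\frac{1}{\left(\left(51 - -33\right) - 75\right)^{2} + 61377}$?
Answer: $\frac{1}{61458} \approx 1.6271 \cdot 10^{-5}$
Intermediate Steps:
$\frac{1}{\left(\left(51 - -33\right) - 75\right)^{2} + 61377} = \frac{1}{\left(\left(51 + 33\right) - 75\right)^{2} + 61377} = \frac{1}{\left(84 - 75\right)^{2} + 61377} = \frac{1}{9^{2} + 61377} = \frac{1}{81 + 61377} = \frac{1}{61458}$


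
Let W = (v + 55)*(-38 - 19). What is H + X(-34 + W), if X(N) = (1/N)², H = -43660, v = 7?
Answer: -555819043839/12730624 ≈ -43660.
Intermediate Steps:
W = -3534 (W = (7 + 55)*(-38 - 19) = 62*(-57) = -3534)
X(N) = N⁻²
H + X(-34 + W) = -43660 + (-34 - 3534)⁻² = -43660 + (-3568)⁻² = -43660 + 1/12730624 = -555819043839/12730624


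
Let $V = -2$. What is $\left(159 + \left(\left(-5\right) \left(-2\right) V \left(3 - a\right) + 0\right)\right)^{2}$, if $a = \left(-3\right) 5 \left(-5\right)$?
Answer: $2556801$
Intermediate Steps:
$a = 75$ ($a = \left(-15\right) \left(-5\right) = 75$)
$\left(159 + \left(\left(-5\right) \left(-2\right) V \left(3 - a\right) + 0\right)\right)^{2} = \left(159 + \left(\left(-5\right) \left(-2\right) \left(-2\right) \left(3 - 75\right) + 0\right)\right)^{2} = \left(159 + \left(10 \left(-2\right) \left(3 - 75\right) + 0\right)\right)^{2} = \left(159 + \left(\left(-20\right) \left(-72\right) + 0\right)\right)^{2} = \left(159 + \left(1440 + 0\right)\right)^{2} = \left(159 + 1440\right)^{2} = 1599^{2} = 2556801$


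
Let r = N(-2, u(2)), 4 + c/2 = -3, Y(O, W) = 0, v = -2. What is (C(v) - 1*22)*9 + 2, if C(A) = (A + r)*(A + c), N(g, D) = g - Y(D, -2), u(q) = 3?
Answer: 380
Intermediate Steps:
c = -14 (c = -8 + 2*(-3) = -8 - 6 = -14)
N(g, D) = g (N(g, D) = g - 1*0 = g + 0 = g)
r = -2
C(A) = (-14 + A)*(-2 + A) (C(A) = (A - 2)*(A - 14) = (-2 + A)*(-14 + A) = (-14 + A)*(-2 + A))
(C(v) - 1*22)*9 + 2 = ((28 + (-2)² - 16*(-2)) - 1*22)*9 + 2 = ((28 + 4 + 32) - 22)*9 + 2 = (64 - 22)*9 + 2 = 42*9 + 2 = 378 + 2 = 380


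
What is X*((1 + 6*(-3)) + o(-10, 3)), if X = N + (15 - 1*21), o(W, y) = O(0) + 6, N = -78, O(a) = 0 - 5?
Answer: 1344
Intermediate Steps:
O(a) = -5
o(W, y) = 1 (o(W, y) = -5 + 6 = 1)
X = -84 (X = -78 + (15 - 1*21) = -78 + (15 - 21) = -78 - 6 = -84)
X*((1 + 6*(-3)) + o(-10, 3)) = -84*((1 + 6*(-3)) + 1) = -84*((1 - 18) + 1) = -84*(-17 + 1) = -84*(-16) = 1344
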